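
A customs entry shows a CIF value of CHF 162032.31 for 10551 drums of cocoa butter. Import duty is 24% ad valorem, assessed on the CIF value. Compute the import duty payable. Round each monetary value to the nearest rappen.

Import duty: CHF 38887.75

Import duty = 162032.31 × 24% = 38887.75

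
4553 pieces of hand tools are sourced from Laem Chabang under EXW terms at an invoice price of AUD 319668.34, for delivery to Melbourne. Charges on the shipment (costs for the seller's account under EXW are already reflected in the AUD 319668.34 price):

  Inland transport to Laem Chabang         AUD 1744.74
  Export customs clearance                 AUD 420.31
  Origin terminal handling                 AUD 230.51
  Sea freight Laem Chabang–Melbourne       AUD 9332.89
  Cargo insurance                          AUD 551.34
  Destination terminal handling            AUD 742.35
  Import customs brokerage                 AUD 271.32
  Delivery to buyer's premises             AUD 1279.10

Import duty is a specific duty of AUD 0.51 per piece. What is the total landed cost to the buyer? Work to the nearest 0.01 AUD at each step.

EXW: the seller makes goods available at their premises; the buyer bears all onward costs.
CIF value = EXW price + inland to port + export clearance + origin terminal + freight + insurance = 319668.34 + 1744.74 + 420.31 + 230.51 + 9332.89 + 551.34 = 331948.13
Import duty = 4553 × 0.51 = 2322.03
Buyer bears: inland to port 1744.74 + export clearance 420.31 + origin terminal 230.51 + freight 9332.89 + insurance 551.34 + destination terminal 742.35 + brokerage 271.32 + delivery 1279.10 + duty 2322.03 = 16894.59
Landed cost = invoice 319668.34 + 16894.59 = 336562.93

Total landed cost: AUD 336562.93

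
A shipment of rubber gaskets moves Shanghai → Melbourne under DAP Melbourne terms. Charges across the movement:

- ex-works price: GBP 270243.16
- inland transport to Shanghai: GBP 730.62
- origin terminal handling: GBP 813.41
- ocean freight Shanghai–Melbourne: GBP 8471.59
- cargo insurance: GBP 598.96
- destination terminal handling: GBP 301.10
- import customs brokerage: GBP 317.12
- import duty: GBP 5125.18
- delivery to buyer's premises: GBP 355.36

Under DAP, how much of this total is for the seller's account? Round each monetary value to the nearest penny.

Seller's account: GBP 281514.20

DAP: the seller bears all costs to the named destination except import duty and clearance.
Seller's account: goods 270243.16 + inland to port 730.62 + origin terminal 813.41 + freight 8471.59 + insurance 598.96 + destination terminal 301.10 + delivery 355.36 = 281514.20
Buyer's account: brokerage 317.12 + duty 5125.18 = 5442.30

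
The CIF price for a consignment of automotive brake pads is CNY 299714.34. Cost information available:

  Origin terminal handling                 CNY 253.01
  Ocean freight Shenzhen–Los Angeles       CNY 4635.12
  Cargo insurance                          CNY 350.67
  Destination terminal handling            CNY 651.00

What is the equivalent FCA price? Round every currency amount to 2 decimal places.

FCA price: CNY 294475.54

Not relevant to the conversion: destination terminal — on the buyer under both terms; not part of either seller's price.
From CIF to FCA, the seller no longer bears: origin terminal, freight, insurance.
FCA price = 299714.34 − 253.01 − 4635.12 − 350.67 = 294475.54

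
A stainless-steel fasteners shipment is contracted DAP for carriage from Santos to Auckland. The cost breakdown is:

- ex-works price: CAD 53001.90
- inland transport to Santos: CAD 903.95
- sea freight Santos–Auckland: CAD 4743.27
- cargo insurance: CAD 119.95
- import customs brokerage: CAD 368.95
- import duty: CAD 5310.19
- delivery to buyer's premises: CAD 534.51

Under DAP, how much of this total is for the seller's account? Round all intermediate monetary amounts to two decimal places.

DAP: the seller bears all costs to the named destination except import duty and clearance.
Seller's account: goods 53001.90 + inland to port 903.95 + freight 4743.27 + insurance 119.95 + delivery 534.51 = 59303.58
Buyer's account: brokerage 368.95 + duty 5310.19 = 5679.14

Seller's account: CAD 59303.58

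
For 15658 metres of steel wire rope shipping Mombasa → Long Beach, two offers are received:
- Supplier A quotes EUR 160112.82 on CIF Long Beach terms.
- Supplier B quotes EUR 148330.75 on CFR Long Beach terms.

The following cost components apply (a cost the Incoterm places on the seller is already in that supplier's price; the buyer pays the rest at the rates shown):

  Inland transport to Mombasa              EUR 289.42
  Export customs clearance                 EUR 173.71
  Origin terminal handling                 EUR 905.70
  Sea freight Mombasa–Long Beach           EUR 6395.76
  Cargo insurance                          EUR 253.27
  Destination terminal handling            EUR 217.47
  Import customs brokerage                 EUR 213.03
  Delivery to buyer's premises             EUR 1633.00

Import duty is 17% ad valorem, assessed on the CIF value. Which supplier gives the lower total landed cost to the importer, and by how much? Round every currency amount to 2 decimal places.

Supplier A (CIF):
The CIF price already equals the CIF value: 160112.82
Import duty = 160112.82 × 17% = 27219.18
Buyer bears (A): 217.47 + 213.03 + 1633.00 = 2063.50
Landed cost (A) = invoice 160112.82 + 2063.50 + duty 27219.18 = 189395.50
Supplier B (CFR):
CIF value = CFR price + insurance = 148330.75 + 253.27 = 148584.02
Import duty = 148584.02 × 17% = 25259.28
Buyer bears (B): 253.27 + 217.47 + 213.03 + 1633.00 = 2316.77
Landed cost (B) = invoice 148330.75 + 2316.77 + duty 25259.28 = 175906.80
Difference = |189395.50 − 175906.80| = 13488.70

Supplier B is cheaper by EUR 13488.70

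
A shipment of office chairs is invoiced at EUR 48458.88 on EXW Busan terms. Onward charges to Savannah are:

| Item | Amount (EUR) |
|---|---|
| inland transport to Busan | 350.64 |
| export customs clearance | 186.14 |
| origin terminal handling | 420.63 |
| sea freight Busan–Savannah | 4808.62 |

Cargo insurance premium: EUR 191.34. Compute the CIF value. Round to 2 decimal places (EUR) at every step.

CIF = EXW price + pre-shipment costs + freight + insurance
CIF = 48458.88 + 350.64 + 186.14 + 420.63 + 4808.62 + 191.34 = 54416.25

CIF value: EUR 54416.25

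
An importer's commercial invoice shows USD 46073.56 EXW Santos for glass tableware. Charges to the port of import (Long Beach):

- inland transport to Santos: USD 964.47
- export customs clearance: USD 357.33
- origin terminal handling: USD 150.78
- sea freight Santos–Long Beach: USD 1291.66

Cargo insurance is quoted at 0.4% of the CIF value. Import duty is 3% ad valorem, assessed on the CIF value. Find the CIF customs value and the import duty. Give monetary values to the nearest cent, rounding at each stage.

Let C be the CIF value. C = EXW price + pre-shipment costs + freight + 0.4% × C
C − 0.4% × C = 46073.56 + 964.47 + 357.33 + 150.78 + 1291.66
0.996 × C = 48837.80
C = 48837.80 / 0.996 = 49033.94
Insurance premium = 0.4% × 49033.94 = 196.14
Import duty = 49033.94 × 3% = 1471.02

CIF value: USD 49033.94; import duty: USD 1471.02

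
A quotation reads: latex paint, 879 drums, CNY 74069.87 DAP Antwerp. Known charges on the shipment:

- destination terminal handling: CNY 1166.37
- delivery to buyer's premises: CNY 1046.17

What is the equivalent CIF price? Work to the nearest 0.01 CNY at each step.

From DAP to CIF, the seller no longer bears: destination terminal, delivery.
CIF price = 74069.87 − 1166.37 − 1046.17 = 71857.33

CIF price: CNY 71857.33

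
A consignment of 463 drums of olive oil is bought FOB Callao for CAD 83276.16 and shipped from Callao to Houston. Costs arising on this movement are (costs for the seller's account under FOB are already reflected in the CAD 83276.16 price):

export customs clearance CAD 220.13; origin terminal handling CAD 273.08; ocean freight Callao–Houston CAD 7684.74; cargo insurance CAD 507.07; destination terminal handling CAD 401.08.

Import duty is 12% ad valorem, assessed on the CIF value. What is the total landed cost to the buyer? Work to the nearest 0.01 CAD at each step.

Total landed cost: CAD 102845.21

FOB: the seller bears costs until goods are on board at the origin port; the buyer bears freight, insurance and all costs thereafter.
Already in the invoice (seller's account under FOB): export clearance, origin terminal — exclude.
CIF value = FOB price + freight + insurance = 83276.16 + 7684.74 + 507.07 = 91467.97
Import duty = 91467.97 × 12% = 10976.16
Buyer bears: freight 7684.74 + insurance 507.07 + destination terminal 401.08 + duty 10976.16 = 19569.05
Landed cost = invoice 83276.16 + 19569.05 = 102845.21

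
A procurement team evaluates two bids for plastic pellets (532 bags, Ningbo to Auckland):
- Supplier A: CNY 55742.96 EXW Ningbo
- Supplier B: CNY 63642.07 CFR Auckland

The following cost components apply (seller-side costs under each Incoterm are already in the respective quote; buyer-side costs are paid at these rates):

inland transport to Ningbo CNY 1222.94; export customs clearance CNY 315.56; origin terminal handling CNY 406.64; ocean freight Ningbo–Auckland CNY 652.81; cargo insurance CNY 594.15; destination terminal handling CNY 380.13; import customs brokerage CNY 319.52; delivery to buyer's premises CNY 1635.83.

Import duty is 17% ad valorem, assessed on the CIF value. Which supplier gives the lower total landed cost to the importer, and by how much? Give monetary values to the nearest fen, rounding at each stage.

Supplier A is cheaper by CNY 6202.36

Supplier A (EXW):
CIF value = EXW price + inland to port + export clearance + origin terminal + freight + insurance = 55742.96 + 1222.94 + 315.56 + 406.64 + 652.81 + 594.15 = 58935.06
Import duty = 58935.06 × 17% = 10018.96
Buyer bears (A): 1222.94 + 315.56 + 406.64 + 652.81 + 594.15 + 380.13 + 319.52 + 1635.83 = 5527.58
Landed cost (A) = invoice 55742.96 + 5527.58 + duty 10018.96 = 71289.50
Supplier B (CFR):
CIF value = CFR price + insurance = 63642.07 + 594.15 = 64236.22
Import duty = 64236.22 × 17% = 10920.16
Buyer bears (B): 594.15 + 380.13 + 319.52 + 1635.83 = 2929.63
Landed cost (B) = invoice 63642.07 + 2929.63 + duty 10920.16 = 77491.86
Difference = |71289.50 − 77491.86| = 6202.36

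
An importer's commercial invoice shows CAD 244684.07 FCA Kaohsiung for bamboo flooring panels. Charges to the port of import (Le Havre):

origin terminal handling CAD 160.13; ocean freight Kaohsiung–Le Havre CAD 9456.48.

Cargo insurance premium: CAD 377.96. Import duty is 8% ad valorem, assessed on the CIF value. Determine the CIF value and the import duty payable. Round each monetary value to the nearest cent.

CIF = FCA price + pre-shipment costs + freight + insurance
CIF = 244684.07 + 160.13 + 9456.48 + 377.96 = 254678.64
Import duty = 254678.64 × 8% = 20374.29

CIF value: CAD 254678.64; import duty: CAD 20374.29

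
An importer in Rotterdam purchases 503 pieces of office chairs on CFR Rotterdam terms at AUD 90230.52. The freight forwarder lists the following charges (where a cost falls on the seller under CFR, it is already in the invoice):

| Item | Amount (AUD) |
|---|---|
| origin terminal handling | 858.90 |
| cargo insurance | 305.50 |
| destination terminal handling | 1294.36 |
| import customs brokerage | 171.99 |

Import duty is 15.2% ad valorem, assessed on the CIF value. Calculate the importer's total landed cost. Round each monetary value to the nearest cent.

Total landed cost: AUD 105763.85

CFR: the seller pays costs through ocean freight to the destination port, but not insurance.
Already in the invoice (seller's account under CFR): origin terminal — exclude.
CIF value = CFR price + insurance = 90230.52 + 305.50 = 90536.02
Import duty = 90536.02 × 15.2% = 13761.48
Buyer bears: insurance 305.50 + destination terminal 1294.36 + brokerage 171.99 + duty 13761.48 = 15533.33
Landed cost = invoice 90230.52 + 15533.33 = 105763.85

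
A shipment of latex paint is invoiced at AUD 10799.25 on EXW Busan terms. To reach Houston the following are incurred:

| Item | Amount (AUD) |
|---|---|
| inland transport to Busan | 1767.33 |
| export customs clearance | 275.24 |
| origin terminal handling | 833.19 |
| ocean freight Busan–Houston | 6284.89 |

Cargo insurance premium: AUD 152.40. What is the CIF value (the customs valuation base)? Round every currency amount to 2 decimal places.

CIF = EXW price + pre-shipment costs + freight + insurance
CIF = 10799.25 + 1767.33 + 275.24 + 833.19 + 6284.89 + 152.40 = 20112.30

CIF value: AUD 20112.30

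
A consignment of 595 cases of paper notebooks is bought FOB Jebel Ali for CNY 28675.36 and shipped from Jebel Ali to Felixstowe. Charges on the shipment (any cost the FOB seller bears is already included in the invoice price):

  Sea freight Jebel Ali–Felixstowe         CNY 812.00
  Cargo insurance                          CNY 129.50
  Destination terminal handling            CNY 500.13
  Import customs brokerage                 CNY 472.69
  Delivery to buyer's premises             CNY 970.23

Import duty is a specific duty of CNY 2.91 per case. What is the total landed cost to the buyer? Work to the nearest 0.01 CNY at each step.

Total landed cost: CNY 33291.36

FOB: the seller bears costs until goods are on board at the origin port; the buyer bears freight, insurance and all costs thereafter.
CIF value = FOB price + freight + insurance = 28675.36 + 812.00 + 129.50 = 29616.86
Import duty = 595 × 2.91 = 1731.45
Buyer bears: freight 812.00 + insurance 129.50 + destination terminal 500.13 + brokerage 472.69 + delivery 970.23 + duty 1731.45 = 4616.00
Landed cost = invoice 28675.36 + 4616.00 = 33291.36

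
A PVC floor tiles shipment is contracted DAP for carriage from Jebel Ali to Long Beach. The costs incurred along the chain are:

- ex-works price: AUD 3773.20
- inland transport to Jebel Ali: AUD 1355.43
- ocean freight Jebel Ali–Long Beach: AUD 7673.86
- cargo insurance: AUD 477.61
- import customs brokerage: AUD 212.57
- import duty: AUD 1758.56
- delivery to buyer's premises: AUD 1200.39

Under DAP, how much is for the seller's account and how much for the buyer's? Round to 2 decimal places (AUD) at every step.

Seller: AUD 14480.49; buyer: AUD 1971.13

DAP: the seller bears all costs to the named destination except import duty and clearance.
Seller's account: goods 3773.20 + inland to port 1355.43 + freight 7673.86 + insurance 477.61 + delivery 1200.39 = 14480.49
Buyer's account: brokerage 212.57 + duty 1758.56 = 1971.13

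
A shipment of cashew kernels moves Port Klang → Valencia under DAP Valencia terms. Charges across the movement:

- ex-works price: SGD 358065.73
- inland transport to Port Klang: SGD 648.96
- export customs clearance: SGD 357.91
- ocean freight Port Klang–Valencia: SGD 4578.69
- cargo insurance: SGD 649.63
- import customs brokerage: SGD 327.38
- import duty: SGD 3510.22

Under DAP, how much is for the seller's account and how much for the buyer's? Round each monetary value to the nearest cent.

DAP: the seller bears all costs to the named destination except import duty and clearance.
Seller's account: goods 358065.73 + inland to port 648.96 + export clearance 357.91 + freight 4578.69 + insurance 649.63 = 364300.92
Buyer's account: brokerage 327.38 + duty 3510.22 = 3837.60

Seller: SGD 364300.92; buyer: SGD 3837.60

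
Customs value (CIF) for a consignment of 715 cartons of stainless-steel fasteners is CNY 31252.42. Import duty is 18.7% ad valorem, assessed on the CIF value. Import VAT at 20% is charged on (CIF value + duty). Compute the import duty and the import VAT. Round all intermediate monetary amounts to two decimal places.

Import duty = 31252.42 × 18.7% = 5844.20
VAT base = CIF + duty = 31252.42 + 5844.20 = 37096.62
Import VAT = 37096.62 × 20% = 7419.32

Import duty: CNY 5844.20; import VAT: CNY 7419.32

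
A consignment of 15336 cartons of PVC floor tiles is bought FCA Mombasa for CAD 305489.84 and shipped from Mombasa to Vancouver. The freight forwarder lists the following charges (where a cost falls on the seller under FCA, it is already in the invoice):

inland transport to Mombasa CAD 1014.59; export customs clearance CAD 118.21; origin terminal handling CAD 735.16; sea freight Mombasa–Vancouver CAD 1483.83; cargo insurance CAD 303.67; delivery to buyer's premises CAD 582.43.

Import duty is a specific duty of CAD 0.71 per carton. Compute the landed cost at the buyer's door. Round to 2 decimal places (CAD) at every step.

Total landed cost: CAD 319483.49

FCA: the seller delivers export-cleared goods to the carrier; the buyer bears costs from that point.
Already in the invoice (seller's account under FCA): inland to port, export clearance — exclude.
CIF value = FCA price + origin terminal + freight + insurance = 305489.84 + 735.16 + 1483.83 + 303.67 = 308012.50
Import duty = 15336 × 0.71 = 10888.56
Buyer bears: origin terminal 735.16 + freight 1483.83 + insurance 303.67 + delivery 582.43 + duty 10888.56 = 13993.65
Landed cost = invoice 305489.84 + 13993.65 = 319483.49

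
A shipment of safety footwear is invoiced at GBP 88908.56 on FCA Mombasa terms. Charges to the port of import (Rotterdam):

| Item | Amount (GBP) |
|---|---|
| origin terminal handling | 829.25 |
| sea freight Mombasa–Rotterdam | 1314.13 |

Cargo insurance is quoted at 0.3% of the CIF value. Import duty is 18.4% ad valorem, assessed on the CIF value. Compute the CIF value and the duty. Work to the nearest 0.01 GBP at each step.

Let C be the CIF value. C = FCA price + pre-shipment costs + freight + 0.3% × C
C − 0.3% × C = 88908.56 + 829.25 + 1314.13
0.997 × C = 91051.94
C = 91051.94 / 0.997 = 91325.92
Insurance premium = 0.3% × 91325.92 = 273.98
Import duty = 91325.92 × 18.4% = 16803.97

CIF value: GBP 91325.92; import duty: GBP 16803.97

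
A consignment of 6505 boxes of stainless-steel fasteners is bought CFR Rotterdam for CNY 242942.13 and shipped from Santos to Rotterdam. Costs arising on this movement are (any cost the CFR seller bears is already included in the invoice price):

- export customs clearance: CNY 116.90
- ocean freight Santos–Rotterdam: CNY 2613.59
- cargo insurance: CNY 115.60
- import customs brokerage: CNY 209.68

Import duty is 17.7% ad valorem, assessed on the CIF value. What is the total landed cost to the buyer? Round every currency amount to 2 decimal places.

CFR: the seller pays costs through ocean freight to the destination port, but not insurance.
Already in the invoice (seller's account under CFR): export clearance, freight — exclude.
CIF value = CFR price + insurance = 242942.13 + 115.60 = 243057.73
Import duty = 243057.73 × 17.7% = 43021.22
Buyer bears: insurance 115.60 + brokerage 209.68 + duty 43021.22 = 43346.50
Landed cost = invoice 242942.13 + 43346.50 = 286288.63

Total landed cost: CNY 286288.63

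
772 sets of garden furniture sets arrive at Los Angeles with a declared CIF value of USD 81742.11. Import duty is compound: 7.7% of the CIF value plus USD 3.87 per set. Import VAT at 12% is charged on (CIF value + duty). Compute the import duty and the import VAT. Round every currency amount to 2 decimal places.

Ad valorem component: 81742.11 × 7.7% = 6294.14
Specific component: 772 × 3.87 = 2987.64
Import duty = 6294.14 + 2987.64 = 9281.78
VAT base = CIF + duty = 81742.11 + 9281.78 = 91023.89
Import VAT = 91023.89 × 12% = 10922.87

Import duty: USD 9281.78; import VAT: USD 10922.87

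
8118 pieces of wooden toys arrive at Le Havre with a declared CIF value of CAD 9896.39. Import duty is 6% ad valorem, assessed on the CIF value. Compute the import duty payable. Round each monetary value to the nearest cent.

Import duty: CAD 593.78

Import duty = 9896.39 × 6% = 593.78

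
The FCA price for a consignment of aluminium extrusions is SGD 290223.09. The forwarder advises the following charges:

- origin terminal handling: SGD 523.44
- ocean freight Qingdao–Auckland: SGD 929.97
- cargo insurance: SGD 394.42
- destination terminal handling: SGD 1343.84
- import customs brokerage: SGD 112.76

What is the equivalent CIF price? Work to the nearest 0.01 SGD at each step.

CIF price: SGD 292070.92

Not relevant to the conversion: destination terminal, brokerage — on the buyer under both terms; not part of either seller's price.
From FCA to CIF, the seller additionally bears: origin terminal, freight, insurance.
CIF price = 290223.09 + 523.44 + 929.97 + 394.42 = 292070.92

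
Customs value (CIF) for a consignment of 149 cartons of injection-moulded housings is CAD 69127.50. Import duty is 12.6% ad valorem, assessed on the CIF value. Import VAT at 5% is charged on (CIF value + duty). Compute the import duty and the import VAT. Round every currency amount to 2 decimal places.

Import duty: CAD 8710.07; import VAT: CAD 3891.88

Import duty = 69127.50 × 12.6% = 8710.07
VAT base = CIF + duty = 69127.50 + 8710.07 = 77837.57
Import VAT = 77837.57 × 5% = 3891.88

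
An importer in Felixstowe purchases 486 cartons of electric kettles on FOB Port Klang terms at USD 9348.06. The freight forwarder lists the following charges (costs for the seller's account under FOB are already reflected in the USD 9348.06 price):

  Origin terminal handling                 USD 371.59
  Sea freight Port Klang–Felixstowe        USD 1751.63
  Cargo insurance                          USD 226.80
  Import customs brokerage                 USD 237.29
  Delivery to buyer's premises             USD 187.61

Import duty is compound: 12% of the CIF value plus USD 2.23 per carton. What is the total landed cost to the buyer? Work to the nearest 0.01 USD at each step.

FOB: the seller bears costs until goods are on board at the origin port; the buyer bears freight, insurance and all costs thereafter.
Already in the invoice (seller's account under FOB): origin terminal — exclude.
CIF value = FOB price + freight + insurance = 9348.06 + 1751.63 + 226.80 = 11326.49
Ad valorem component: 11326.49 × 12% = 1359.18
Specific component: 486 × 2.23 = 1083.78
Import duty = 1359.18 + 1083.78 = 2442.96
Buyer bears: freight 1751.63 + insurance 226.80 + brokerage 237.29 + delivery 187.61 + duty 2442.96 = 4846.29
Landed cost = invoice 9348.06 + 4846.29 = 14194.35

Total landed cost: USD 14194.35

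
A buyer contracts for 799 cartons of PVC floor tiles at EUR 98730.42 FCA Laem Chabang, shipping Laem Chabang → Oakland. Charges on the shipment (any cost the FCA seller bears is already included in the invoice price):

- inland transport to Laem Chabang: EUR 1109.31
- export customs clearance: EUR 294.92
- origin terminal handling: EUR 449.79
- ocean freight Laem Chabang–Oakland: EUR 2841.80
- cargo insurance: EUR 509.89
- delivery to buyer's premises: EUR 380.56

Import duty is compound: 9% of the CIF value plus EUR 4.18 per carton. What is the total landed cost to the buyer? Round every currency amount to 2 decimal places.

FCA: the seller delivers export-cleared goods to the carrier; the buyer bears costs from that point.
Already in the invoice (seller's account under FCA): inland to port, export clearance — exclude.
CIF value = FCA price + origin terminal + freight + insurance = 98730.42 + 449.79 + 2841.80 + 509.89 = 102531.90
Ad valorem component: 102531.90 × 9% = 9227.87
Specific component: 799 × 4.18 = 3339.82
Import duty = 9227.87 + 3339.82 = 12567.69
Buyer bears: origin terminal 449.79 + freight 2841.80 + insurance 509.89 + delivery 380.56 + duty 12567.69 = 16749.73
Landed cost = invoice 98730.42 + 16749.73 = 115480.15

Total landed cost: EUR 115480.15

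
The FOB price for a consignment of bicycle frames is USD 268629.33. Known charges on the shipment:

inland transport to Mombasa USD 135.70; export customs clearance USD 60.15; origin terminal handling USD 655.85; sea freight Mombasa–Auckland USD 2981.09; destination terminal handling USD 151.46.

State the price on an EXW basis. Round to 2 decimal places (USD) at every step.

EXW price: USD 267777.63

Not relevant to the conversion: freight, destination terminal — on the buyer under both terms; not part of either seller's price.
From FOB to EXW, the seller no longer bears: inland to port, export clearance, origin terminal.
EXW price = 268629.33 − 135.70 − 60.15 − 655.85 = 267777.63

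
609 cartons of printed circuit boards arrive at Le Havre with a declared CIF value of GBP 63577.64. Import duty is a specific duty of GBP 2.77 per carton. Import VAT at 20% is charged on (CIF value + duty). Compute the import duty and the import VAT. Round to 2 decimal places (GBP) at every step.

Import duty = 609 × 2.77 = 1686.93
VAT base = CIF + duty = 63577.64 + 1686.93 = 65264.57
Import VAT = 65264.57 × 20% = 13052.91

Import duty: GBP 1686.93; import VAT: GBP 13052.91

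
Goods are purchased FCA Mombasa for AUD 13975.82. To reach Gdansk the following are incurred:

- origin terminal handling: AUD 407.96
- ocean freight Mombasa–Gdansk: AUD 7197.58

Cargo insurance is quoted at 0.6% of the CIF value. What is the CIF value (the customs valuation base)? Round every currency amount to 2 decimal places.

CIF value: AUD 21711.63

Let C be the CIF value. C = FCA price + pre-shipment costs + freight + 0.6% × C
C − 0.6% × C = 13975.82 + 407.96 + 7197.58
0.994 × C = 21581.36
C = 21581.36 / 0.994 = 21711.63
Insurance premium = 0.6% × 21711.63 = 130.27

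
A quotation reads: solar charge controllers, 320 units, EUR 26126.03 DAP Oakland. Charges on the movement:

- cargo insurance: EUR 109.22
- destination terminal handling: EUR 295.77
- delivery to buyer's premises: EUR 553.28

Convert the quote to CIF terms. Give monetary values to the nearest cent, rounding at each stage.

CIF price: EUR 25276.98

Not relevant to the conversion: insurance — on the seller under both DAP and CIF; already in the DAP price and stays in the CIF price.
From DAP to CIF, the seller no longer bears: destination terminal, delivery.
CIF price = 26126.03 − 295.77 − 553.28 = 25276.98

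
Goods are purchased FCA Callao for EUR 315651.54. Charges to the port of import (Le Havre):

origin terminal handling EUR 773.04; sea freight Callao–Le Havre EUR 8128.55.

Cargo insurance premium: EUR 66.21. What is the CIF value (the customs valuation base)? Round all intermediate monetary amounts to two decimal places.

CIF value: EUR 324619.34

CIF = FCA price + pre-shipment costs + freight + insurance
CIF = 315651.54 + 773.04 + 8128.55 + 66.21 = 324619.34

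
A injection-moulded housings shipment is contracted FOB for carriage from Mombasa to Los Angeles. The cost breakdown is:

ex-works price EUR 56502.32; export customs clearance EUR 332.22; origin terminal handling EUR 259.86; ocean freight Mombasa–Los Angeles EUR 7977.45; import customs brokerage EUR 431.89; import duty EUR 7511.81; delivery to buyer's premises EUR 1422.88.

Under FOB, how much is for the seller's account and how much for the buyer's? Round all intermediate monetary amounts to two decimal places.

Seller: EUR 57094.40; buyer: EUR 17344.03

FOB: the seller bears costs until goods are on board at the origin port; the buyer bears freight, insurance and all costs thereafter.
Seller's account: goods 56502.32 + export clearance 332.22 + origin terminal 259.86 = 57094.40
Buyer's account: freight 7977.45 + brokerage 431.89 + duty 7511.81 + delivery 1422.88 = 17344.03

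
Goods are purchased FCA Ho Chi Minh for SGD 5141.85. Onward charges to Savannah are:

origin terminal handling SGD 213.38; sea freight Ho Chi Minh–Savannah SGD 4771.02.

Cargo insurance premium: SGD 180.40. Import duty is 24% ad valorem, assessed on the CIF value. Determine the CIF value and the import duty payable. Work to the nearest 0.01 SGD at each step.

CIF = FCA price + pre-shipment costs + freight + insurance
CIF = 5141.85 + 213.38 + 4771.02 + 180.40 = 10306.65
Import duty = 10306.65 × 24% = 2473.60

CIF value: SGD 10306.65; import duty: SGD 2473.60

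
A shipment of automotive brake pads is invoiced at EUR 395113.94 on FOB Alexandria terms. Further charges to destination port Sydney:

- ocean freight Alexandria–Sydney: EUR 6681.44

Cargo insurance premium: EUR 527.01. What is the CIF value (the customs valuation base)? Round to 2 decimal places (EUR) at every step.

CIF value: EUR 402322.39

CIF = FOB price + freight + insurance
CIF = 395113.94 + 6681.44 + 527.01 = 402322.39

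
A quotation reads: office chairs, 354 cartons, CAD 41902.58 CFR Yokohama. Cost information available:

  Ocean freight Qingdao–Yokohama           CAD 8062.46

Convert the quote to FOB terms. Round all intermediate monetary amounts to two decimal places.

FOB price: CAD 33840.12

From CFR to FOB, the seller no longer bears: freight.
FOB price = 41902.58 − 8062.46 = 33840.12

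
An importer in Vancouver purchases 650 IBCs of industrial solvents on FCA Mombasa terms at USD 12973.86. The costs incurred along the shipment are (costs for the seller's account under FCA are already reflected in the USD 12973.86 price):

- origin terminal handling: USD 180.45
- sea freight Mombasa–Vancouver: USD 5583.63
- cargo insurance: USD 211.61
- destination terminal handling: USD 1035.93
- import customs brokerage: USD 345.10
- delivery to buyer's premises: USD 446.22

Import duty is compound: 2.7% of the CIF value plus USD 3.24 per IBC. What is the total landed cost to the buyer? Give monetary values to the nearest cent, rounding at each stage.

Total landed cost: USD 23394.44

FCA: the seller delivers export-cleared goods to the carrier; the buyer bears costs from that point.
CIF value = FCA price + origin terminal + freight + insurance = 12973.86 + 180.45 + 5583.63 + 211.61 = 18949.55
Ad valorem component: 18949.55 × 2.7% = 511.64
Specific component: 650 × 3.24 = 2106.00
Import duty = 511.64 + 2106.00 = 2617.64
Buyer bears: origin terminal 180.45 + freight 5583.63 + insurance 211.61 + destination terminal 1035.93 + brokerage 345.10 + delivery 446.22 + duty 2617.64 = 10420.58
Landed cost = invoice 12973.86 + 10420.58 = 23394.44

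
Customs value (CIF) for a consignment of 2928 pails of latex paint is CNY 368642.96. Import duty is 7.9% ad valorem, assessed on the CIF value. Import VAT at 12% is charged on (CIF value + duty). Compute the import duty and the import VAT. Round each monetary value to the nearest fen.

Import duty: CNY 29122.79; import VAT: CNY 47731.89

Import duty = 368642.96 × 7.9% = 29122.79
VAT base = CIF + duty = 368642.96 + 29122.79 = 397765.75
Import VAT = 397765.75 × 12% = 47731.89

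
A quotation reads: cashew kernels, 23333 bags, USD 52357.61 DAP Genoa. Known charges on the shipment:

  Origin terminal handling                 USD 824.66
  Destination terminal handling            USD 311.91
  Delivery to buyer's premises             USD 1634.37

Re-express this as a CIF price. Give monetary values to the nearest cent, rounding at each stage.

Not relevant to the conversion: origin terminal — on the seller under both DAP and CIF; already in the DAP price and stays in the CIF price.
From DAP to CIF, the seller no longer bears: destination terminal, delivery.
CIF price = 52357.61 − 311.91 − 1634.37 = 50411.33

CIF price: USD 50411.33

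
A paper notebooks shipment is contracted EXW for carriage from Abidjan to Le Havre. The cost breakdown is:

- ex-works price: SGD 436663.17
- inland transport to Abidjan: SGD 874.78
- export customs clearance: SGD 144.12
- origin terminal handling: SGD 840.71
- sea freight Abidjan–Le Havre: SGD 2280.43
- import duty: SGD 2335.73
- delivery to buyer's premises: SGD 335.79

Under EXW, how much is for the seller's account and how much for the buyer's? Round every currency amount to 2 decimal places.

Seller: SGD 436663.17; buyer: SGD 6811.56

EXW: the seller makes goods available at their premises; the buyer bears all onward costs.
Seller's account: goods 436663.17 = 436663.17
Buyer's account: inland to port 874.78 + export clearance 144.12 + origin terminal 840.71 + freight 2280.43 + duty 2335.73 + delivery 335.79 = 6811.56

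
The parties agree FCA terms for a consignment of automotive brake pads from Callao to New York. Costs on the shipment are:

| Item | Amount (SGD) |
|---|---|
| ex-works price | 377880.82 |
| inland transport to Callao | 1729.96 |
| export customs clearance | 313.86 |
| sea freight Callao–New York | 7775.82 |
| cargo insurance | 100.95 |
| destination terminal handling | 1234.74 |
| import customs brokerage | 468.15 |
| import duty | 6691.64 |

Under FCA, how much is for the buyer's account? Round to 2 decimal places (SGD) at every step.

Buyer's account: SGD 16271.30

FCA: the seller delivers export-cleared goods to the carrier; the buyer bears costs from that point.
Seller's account: goods 377880.82 + inland to port 1729.96 + export clearance 313.86 = 379924.64
Buyer's account: freight 7775.82 + insurance 100.95 + destination terminal 1234.74 + brokerage 468.15 + duty 6691.64 = 16271.30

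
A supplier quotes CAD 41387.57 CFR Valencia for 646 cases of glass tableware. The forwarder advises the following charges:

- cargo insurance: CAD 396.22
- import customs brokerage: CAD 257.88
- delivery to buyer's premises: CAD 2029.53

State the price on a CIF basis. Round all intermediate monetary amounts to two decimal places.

CIF price: CAD 41783.79

Not relevant to the conversion: delivery, brokerage — on the buyer under both terms; not part of either seller's price.
From CFR to CIF, the seller additionally bears: insurance.
CIF price = 41387.57 + 396.22 = 41783.79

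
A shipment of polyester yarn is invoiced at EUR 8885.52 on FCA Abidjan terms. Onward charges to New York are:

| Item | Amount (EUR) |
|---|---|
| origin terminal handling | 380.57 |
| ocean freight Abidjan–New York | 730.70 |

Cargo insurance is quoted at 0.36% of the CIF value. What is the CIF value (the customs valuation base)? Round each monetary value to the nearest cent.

Let C be the CIF value. C = FCA price + pre-shipment costs + freight + 0.36% × C
C − 0.36% × C = 8885.52 + 380.57 + 730.70
0.9964 × C = 9996.79
C = 9996.79 / 0.9964 = 10032.91
Insurance premium = 0.36% × 10032.91 = 36.12

CIF value: EUR 10032.91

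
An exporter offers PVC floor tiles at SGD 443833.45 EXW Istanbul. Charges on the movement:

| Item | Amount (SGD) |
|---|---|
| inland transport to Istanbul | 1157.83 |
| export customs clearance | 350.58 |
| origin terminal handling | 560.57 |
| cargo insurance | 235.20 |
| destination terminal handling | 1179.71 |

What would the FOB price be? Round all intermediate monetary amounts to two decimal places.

Not relevant to the conversion: destination terminal, insurance — on the buyer under both terms; not part of either seller's price.
From EXW to FOB, the seller additionally bears: inland to port, export clearance, origin terminal.
FOB price = 443833.45 + 1157.83 + 350.58 + 560.57 = 445902.43

FOB price: SGD 445902.43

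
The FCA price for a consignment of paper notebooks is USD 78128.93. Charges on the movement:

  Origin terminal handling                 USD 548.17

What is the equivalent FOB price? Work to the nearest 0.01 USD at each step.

FOB price: USD 78677.10

From FCA to FOB, the seller additionally bears: origin terminal.
FOB price = 78128.93 + 548.17 = 78677.10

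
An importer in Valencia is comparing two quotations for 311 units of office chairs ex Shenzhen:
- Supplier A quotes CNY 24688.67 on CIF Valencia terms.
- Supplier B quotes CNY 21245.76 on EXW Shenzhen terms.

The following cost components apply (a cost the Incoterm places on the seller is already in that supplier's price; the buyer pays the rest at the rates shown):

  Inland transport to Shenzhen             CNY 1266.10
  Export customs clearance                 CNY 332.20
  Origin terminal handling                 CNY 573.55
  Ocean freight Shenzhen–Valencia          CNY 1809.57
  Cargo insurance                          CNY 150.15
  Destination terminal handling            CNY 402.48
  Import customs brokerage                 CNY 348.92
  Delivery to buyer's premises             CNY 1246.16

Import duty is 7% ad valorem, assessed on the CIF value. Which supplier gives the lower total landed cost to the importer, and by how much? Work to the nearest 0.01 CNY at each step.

Supplier A (CIF):
The CIF price already equals the CIF value: 24688.67
Import duty = 24688.67 × 7% = 1728.21
Buyer bears (A): 402.48 + 348.92 + 1246.16 = 1997.56
Landed cost (A) = invoice 24688.67 + 1997.56 + duty 1728.21 = 28414.44
Supplier B (EXW):
CIF value = EXW price + inland to port + export clearance + origin terminal + freight + insurance = 21245.76 + 1266.10 + 332.20 + 573.55 + 1809.57 + 150.15 = 25377.33
Import duty = 25377.33 × 7% = 1776.41
Buyer bears (B): 1266.10 + 332.20 + 573.55 + 1809.57 + 150.15 + 402.48 + 348.92 + 1246.16 = 6129.13
Landed cost (B) = invoice 21245.76 + 6129.13 + duty 1776.41 = 29151.30
Difference = |28414.44 − 29151.30| = 736.86

Supplier A is cheaper by CNY 736.86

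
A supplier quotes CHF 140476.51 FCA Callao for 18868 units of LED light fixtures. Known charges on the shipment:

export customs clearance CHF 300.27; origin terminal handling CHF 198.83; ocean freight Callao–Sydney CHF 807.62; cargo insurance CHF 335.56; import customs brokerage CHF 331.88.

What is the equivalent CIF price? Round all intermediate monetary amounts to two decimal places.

CIF price: CHF 141818.52

Not relevant to the conversion: export clearance — on the seller under both FCA and CIF; already in the FCA price and stays in the CIF price. brokerage — on the buyer under both terms; not part of either seller's price.
From FCA to CIF, the seller additionally bears: origin terminal, freight, insurance.
CIF price = 140476.51 + 198.83 + 807.62 + 335.56 = 141818.52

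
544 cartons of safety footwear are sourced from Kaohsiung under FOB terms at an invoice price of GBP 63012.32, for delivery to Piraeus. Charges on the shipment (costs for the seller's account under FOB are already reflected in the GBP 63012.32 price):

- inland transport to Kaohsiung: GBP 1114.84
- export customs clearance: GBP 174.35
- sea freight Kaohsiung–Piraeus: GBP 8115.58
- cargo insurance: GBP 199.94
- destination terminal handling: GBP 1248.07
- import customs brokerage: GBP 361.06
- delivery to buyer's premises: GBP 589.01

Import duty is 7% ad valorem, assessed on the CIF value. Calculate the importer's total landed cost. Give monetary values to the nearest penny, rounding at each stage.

Total landed cost: GBP 78518.93

FOB: the seller bears costs until goods are on board at the origin port; the buyer bears freight, insurance and all costs thereafter.
Already in the invoice (seller's account under FOB): inland to port, export clearance — exclude.
CIF value = FOB price + freight + insurance = 63012.32 + 8115.58 + 199.94 = 71327.84
Import duty = 71327.84 × 7% = 4992.95
Buyer bears: freight 8115.58 + insurance 199.94 + destination terminal 1248.07 + brokerage 361.06 + delivery 589.01 + duty 4992.95 = 15506.61
Landed cost = invoice 63012.32 + 15506.61 = 78518.93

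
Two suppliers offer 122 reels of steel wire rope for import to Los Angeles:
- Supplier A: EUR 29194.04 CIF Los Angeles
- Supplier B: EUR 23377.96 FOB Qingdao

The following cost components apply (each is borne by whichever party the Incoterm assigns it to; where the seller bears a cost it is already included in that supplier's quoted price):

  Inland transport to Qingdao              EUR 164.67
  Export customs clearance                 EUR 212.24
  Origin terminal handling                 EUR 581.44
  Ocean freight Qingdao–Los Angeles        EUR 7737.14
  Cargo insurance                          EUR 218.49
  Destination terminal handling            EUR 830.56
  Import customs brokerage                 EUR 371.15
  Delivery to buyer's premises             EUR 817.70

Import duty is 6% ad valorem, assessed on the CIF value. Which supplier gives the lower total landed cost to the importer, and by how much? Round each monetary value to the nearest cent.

Supplier A is cheaper by EUR 2267.93

Supplier A (CIF):
The CIF price already equals the CIF value: 29194.04
Import duty = 29194.04 × 6% = 1751.64
Buyer bears (A): 830.56 + 371.15 + 817.70 = 2019.41
Landed cost (A) = invoice 29194.04 + 2019.41 + duty 1751.64 = 32965.09
Supplier B (FOB):
CIF value = FOB price + freight + insurance = 23377.96 + 7737.14 + 218.49 = 31333.59
Import duty = 31333.59 × 6% = 1880.02
Buyer bears (B): 7737.14 + 218.49 + 830.56 + 371.15 + 817.70 = 9975.04
Landed cost (B) = invoice 23377.96 + 9975.04 + duty 1880.02 = 35233.02
Difference = |32965.09 − 35233.02| = 2267.93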